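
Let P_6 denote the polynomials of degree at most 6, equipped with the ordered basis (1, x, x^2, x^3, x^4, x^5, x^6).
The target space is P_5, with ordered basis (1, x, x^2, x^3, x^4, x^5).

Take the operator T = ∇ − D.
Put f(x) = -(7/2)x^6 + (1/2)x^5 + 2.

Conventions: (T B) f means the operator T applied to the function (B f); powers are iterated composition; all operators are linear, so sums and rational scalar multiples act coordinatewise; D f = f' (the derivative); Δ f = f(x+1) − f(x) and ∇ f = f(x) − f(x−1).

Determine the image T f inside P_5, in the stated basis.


g(x) = (105/2)x^4 - 75x^3 + (115/2)x^2 - (47/2)x + 4

∇ f = -21x^5 + 55x^4 - 75x^3 + (115/2)x^2 - (47/2)x + 4
D f = -21x^5 + (5/2)x^4
(-D) f = 21x^5 - (5/2)x^4
(∇ − D) f = (105/2)x^4 - 75x^3 + (115/2)x^2 - (47/2)x + 4


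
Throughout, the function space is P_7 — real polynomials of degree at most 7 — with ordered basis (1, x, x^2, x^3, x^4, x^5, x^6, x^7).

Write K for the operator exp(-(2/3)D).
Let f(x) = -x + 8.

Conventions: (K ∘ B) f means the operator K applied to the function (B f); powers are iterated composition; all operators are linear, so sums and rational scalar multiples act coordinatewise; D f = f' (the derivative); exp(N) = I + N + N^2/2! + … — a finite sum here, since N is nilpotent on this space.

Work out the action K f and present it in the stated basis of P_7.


order-1 term: 2/3
the series for exp(-(2/3)D) f terminates at order 1
exp(-(2/3)D) f = -x + 26/3

g(x) = -x + 26/3


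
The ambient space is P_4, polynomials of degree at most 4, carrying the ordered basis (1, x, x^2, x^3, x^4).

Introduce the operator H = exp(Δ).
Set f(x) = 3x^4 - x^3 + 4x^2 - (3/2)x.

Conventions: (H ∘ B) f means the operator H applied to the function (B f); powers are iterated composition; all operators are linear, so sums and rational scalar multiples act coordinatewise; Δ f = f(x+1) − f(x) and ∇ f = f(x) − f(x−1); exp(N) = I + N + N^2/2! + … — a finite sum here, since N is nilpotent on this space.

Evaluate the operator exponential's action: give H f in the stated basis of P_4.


g(x) = 3x^4 + 11x^3 + 37x^2 + (121/2)x + 93/2

order-1 term: 12x^3 + 15x^2 + 17x + 9/2
order-2 term: 18x^2 + 33x + 22
order-3 term: 12x + 17
order-4 term: 3
the series for exp(Δ) f terminates at order 4
exp(Δ) f = 3x^4 + 11x^3 + 37x^2 + (121/2)x + 93/2


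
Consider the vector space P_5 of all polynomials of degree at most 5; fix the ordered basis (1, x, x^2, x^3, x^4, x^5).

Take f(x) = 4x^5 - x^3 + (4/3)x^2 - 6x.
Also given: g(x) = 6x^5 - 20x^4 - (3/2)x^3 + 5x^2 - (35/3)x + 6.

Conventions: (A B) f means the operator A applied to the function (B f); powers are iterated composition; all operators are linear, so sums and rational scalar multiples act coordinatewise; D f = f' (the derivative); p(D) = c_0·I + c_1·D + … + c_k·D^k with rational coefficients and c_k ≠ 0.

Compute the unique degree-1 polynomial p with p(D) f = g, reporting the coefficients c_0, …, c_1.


D^0 f = 4x^5 - x^3 + (4/3)x^2 - 6x
D^1 f = 20x^4 - 3x^2 + (8/3)x - 6
matching coefficients of g against c_0 f + c_1 Df + … from the top degree down determines the c_i
solution: c_0 = 3/2, c_1 = -1

c_0 = 3/2, c_1 = -1


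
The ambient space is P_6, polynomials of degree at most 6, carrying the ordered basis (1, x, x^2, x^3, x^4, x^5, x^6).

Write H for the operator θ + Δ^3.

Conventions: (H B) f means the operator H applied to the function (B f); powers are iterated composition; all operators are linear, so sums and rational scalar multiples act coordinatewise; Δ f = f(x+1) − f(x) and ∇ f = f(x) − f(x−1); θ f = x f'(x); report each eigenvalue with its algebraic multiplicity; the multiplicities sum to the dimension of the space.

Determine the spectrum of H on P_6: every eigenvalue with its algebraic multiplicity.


image of 1: 0
image of x: x
image of x^2: 2x^2
image of x^3: 3x^3 + 6
image of x^4: 4x^4 + 24x + 36
image of x^5: 5x^5 + 60x^2 + 180x + 150
image of x^6: 6x^6 + 120x^3 + 540x^2 + 900x + 540
the matrix is upper triangular; its diagonal is (0, 1, 2, 3, 4, 5, 6)
for a triangular matrix the eigenvalues are the diagonal entries, with algebraic multiplicity their repetition count

λ = 0 (multiplicity 1), λ = 1 (multiplicity 1), λ = 2 (multiplicity 1), λ = 3 (multiplicity 1), λ = 4 (multiplicity 1), λ = 5 (multiplicity 1), λ = 6 (multiplicity 1)


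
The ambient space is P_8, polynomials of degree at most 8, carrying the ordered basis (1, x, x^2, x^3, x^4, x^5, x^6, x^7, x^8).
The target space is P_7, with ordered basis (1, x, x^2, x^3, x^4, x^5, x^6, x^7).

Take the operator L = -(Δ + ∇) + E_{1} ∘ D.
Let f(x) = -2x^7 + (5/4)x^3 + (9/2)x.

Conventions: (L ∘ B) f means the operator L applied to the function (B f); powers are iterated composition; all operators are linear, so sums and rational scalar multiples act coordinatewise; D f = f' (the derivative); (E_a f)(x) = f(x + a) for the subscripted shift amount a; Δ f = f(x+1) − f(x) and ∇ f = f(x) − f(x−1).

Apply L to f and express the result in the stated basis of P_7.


Δ f = -14x^6 - 42x^5 - 70x^4 - 70x^3 - (153/4)x^2 - (41/4)x + 15/4
∇ f = -14x^6 + 42x^5 - 70x^4 + 70x^3 - (153/4)x^2 + (41/4)x + 15/4
(Δ + ∇) f = -28x^6 - 140x^4 - (153/2)x^2 + 15/2
(-(Δ + ∇)) f = 28x^6 + 140x^4 + (153/2)x^2 - 15/2
D f = -14x^6 + (15/4)x^2 + 9/2
E_{1} D f = -14x^6 - 84x^5 - 210x^4 - 280x^3 - (825/4)x^2 - (153/2)x - 23/4
(-(Δ + ∇) + E_{1} ∘ D) f = 14x^6 - 84x^5 - 70x^4 - 280x^3 - (519/4)x^2 - (153/2)x - 53/4

the image equals g(x) = 14x^6 - 84x^5 - 70x^4 - 280x^3 - (519/4)x^2 - (153/2)x - 53/4


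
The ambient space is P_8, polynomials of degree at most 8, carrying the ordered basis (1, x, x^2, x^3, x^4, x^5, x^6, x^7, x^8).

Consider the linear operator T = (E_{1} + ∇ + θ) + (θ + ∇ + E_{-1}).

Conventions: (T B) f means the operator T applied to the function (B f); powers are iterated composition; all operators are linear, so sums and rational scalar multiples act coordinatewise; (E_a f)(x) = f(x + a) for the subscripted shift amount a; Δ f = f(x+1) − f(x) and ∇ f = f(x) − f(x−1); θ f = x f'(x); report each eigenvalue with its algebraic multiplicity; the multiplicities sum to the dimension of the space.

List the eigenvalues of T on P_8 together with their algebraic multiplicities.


image of 1: 2
image of x: 4x + 2
image of x^2: 6x^2 + 4x
image of x^3: 8x^3 + 6x^2 + 2
image of x^4: 10x^4 + 8x^3 + 8x
image of x^5: 12x^5 + 10x^4 + 20x^2 + 2
image of x^6: 14x^6 + 12x^5 + 40x^3 + 12x
image of x^7: 16x^7 + 14x^6 + 70x^4 + 42x^2 + 2
image of x^8: 18x^8 + 16x^7 + 112x^5 + 112x^3 + 16x
the matrix is upper triangular; its diagonal is (2, 4, 6, 8, 10, 12, 14, 16, 18)
for a triangular matrix the eigenvalues are the diagonal entries, with algebraic multiplicity their repetition count

λ = 2 (multiplicity 1), λ = 4 (multiplicity 1), λ = 6 (multiplicity 1), λ = 8 (multiplicity 1), λ = 10 (multiplicity 1), λ = 12 (multiplicity 1), λ = 14 (multiplicity 1), λ = 16 (multiplicity 1), λ = 18 (multiplicity 1)


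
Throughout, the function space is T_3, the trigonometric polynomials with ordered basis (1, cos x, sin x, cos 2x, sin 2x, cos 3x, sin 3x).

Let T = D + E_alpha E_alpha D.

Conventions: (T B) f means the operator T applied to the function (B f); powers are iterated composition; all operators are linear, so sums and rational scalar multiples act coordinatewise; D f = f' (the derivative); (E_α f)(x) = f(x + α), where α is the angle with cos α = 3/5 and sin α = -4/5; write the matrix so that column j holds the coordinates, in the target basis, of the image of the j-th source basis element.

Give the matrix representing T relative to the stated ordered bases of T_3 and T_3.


image of 1: 0
image of cos x: (24/25)cos x - (18/25)sin x
image of sin x: (18/25)cos x + (24/25)sin x
image of cos 2x: -(672/625)cos 2x - (196/625)sin 2x
image of sin 2x: (196/625)cos 2x - (672/625)sin 2x
image of cos 3x: -(30888/15625)cos 3x - (82134/15625)sin 3x
image of sin 3x: (82134/15625)cos 3x - (30888/15625)sin 3x
each image's coordinates form column j of the matrix

the matrix is [[0, 0, 0, 0, 0, 0, 0]; [0, 24/25, 18/25, 0, 0, 0, 0]; [0, -18/25, 24/25, 0, 0, 0, 0]; [0, 0, 0, -672/625, 196/625, 0, 0]; [0, 0, 0, -196/625, -672/625, 0, 0]; [0, 0, 0, 0, 0, -30888/15625, 82134/15625]; [0, 0, 0, 0, 0, -82134/15625, -30888/15625]] (rows listed top to bottom)


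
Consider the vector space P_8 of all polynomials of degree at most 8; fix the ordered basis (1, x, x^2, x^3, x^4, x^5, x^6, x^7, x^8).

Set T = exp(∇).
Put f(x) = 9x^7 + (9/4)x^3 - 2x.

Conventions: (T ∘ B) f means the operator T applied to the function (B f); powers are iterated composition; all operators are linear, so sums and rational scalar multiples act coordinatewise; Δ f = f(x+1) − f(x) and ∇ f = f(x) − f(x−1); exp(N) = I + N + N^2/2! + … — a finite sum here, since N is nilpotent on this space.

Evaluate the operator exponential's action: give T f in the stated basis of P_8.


order-1 term: 63x^6 - 189x^5 + 315x^4 - 315x^3 + (783/4)x^2 - (279/4)x + 37/4
order-2 term: 189x^5 - 945x^4 + 2205x^3 - 2835x^2 + (7839/4)x - 2295/4
order-3 term: 315x^4 - 1890x^3 + 4725x^2 - 5670x + 10845/4
order-4 term: 315x^3 - 1890x^2 + 4095x - 3150
order-5 term: 189x^2 - 945x + 1260
order-6 term: 63x - 189
order-7 term: 9
the series for exp(∇) f terminates at order 7
exp(∇) f = 9x^7 + 63x^6 - 315x^4 + (1269/4)x^3 + (1539/4)x^2 - 569x + 307/4

the result is g(x) = 9x^7 + 63x^6 - 315x^4 + (1269/4)x^3 + (1539/4)x^2 - 569x + 307/4


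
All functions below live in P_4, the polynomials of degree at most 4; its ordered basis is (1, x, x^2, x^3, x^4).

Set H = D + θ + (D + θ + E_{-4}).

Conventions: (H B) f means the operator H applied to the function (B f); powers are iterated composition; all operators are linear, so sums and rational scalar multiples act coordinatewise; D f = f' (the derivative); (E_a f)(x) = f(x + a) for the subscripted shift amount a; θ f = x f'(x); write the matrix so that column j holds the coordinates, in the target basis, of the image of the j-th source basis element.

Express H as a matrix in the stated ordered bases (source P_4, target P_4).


image of 1: 1
image of x: 3x - 2
image of x^2: 5x^2 - 4x + 16
image of x^3: 7x^3 - 6x^2 + 48x - 64
image of x^4: 9x^4 - 8x^3 + 96x^2 - 256x + 256
each image's coordinates form column j of the matrix

the matrix is [[1, -2, 16, -64, 256]; [0, 3, -4, 48, -256]; [0, 0, 5, -6, 96]; [0, 0, 0, 7, -8]; [0, 0, 0, 0, 9]] (rows listed top to bottom)


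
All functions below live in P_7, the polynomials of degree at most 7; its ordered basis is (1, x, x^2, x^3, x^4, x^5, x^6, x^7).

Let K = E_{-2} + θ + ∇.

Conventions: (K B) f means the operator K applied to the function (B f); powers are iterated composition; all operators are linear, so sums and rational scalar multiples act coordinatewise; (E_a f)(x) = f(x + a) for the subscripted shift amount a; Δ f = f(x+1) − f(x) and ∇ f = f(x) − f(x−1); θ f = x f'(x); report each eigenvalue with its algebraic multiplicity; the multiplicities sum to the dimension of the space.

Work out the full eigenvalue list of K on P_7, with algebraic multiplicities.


image of 1: 1
image of x: 2x - 1
image of x^2: 3x^2 - 2x + 3
image of x^3: 4x^3 - 3x^2 + 9x - 7
image of x^4: 5x^4 - 4x^3 + 18x^2 - 28x + 15
image of x^5: 6x^5 - 5x^4 + 30x^3 - 70x^2 + 75x - 31
image of x^6: 7x^6 - 6x^5 + 45x^4 - 140x^3 + 225x^2 - 186x + 63
image of x^7: 8x^7 - 7x^6 + 63x^5 - 245x^4 + 525x^3 - 651x^2 + 441x - 127
the matrix is upper triangular; its diagonal is (1, 2, 3, 4, 5, 6, 7, 8)
for a triangular matrix the eigenvalues are the diagonal entries, with algebraic multiplicity their repetition count

λ = 1 (multiplicity 1), λ = 2 (multiplicity 1), λ = 3 (multiplicity 1), λ = 4 (multiplicity 1), λ = 5 (multiplicity 1), λ = 6 (multiplicity 1), λ = 7 (multiplicity 1), λ = 8 (multiplicity 1)


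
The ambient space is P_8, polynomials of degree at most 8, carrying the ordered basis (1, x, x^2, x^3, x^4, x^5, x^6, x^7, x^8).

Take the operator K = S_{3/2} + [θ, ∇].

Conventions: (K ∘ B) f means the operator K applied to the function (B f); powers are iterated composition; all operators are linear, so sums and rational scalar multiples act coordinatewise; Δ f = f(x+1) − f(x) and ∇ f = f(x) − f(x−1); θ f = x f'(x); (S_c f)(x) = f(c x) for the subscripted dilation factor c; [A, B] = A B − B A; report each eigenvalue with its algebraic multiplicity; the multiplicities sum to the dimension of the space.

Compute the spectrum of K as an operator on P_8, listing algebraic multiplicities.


image of 1: 1
image of x: (3/2)x - 1
image of x^2: (9/4)x^2 - 2x + 2
image of x^3: (27/8)x^3 - 3x^2 + 6x - 3
image of x^4: (81/16)x^4 - 4x^3 + 12x^2 - 12x + 4
image of x^5: (243/32)x^5 - 5x^4 + 20x^3 - 30x^2 + 20x - 5
image of x^6: (729/64)x^6 - 6x^5 + 30x^4 - 60x^3 + 60x^2 - 30x + 6
image of x^7: (2187/128)x^7 - 7x^6 + 42x^5 - 105x^4 + 140x^3 - 105x^2 + 42x - 7
image of x^8: (6561/256)x^8 - 8x^7 + 56x^6 - 168x^5 + 280x^4 - 280x^3 + 168x^2 - 56x + 8
the matrix is upper triangular; its diagonal is (1, 3/2, 9/4, 27/8, 81/16, 243/32, 729/64, 2187/128, 6561/256)
for a triangular matrix the eigenvalues are the diagonal entries, with algebraic multiplicity their repetition count

λ = 1 (multiplicity 1), λ = 3/2 (multiplicity 1), λ = 9/4 (multiplicity 1), λ = 27/8 (multiplicity 1), λ = 81/16 (multiplicity 1), λ = 243/32 (multiplicity 1), λ = 729/64 (multiplicity 1), λ = 2187/128 (multiplicity 1), λ = 6561/256 (multiplicity 1)


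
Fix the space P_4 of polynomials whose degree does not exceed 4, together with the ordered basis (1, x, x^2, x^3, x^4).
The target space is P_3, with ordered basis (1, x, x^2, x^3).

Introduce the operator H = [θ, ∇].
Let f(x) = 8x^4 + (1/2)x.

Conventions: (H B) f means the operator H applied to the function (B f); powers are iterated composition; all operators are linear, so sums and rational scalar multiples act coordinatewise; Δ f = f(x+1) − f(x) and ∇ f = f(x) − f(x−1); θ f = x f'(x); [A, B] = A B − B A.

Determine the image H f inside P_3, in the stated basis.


the result is g(x) = -32x^3 + 96x^2 - 96x + 63/2

∇ f = 32x^3 - 48x^2 + 32x - 15/2
θ ∇ f = 96x^3 - 96x^2 + 32x
θ f = 32x^4 + (1/2)x
∇ θ f = 128x^3 - 192x^2 + 128x - 63/2
[θ, ∇] f = -32x^3 + 96x^2 - 96x + 63/2


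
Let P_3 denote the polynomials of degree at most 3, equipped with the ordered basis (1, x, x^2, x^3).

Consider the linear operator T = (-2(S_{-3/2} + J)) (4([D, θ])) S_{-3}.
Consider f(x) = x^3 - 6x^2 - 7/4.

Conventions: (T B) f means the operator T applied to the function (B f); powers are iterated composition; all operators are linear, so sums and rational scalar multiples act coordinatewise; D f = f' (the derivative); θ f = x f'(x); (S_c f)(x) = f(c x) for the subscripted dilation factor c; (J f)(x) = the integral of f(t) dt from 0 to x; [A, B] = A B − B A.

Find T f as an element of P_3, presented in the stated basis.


S_{-3} f = -27x^3 - 54x^2 - 7/4
θ S_{-3} f = -81x^3 - 108x^2
D θ S_{-3} f = -243x^2 - 216x
D S_{-3} f = -81x^2 - 108x
θ D S_{-3} f = -162x^2 - 108x
[D, θ] S_{-3} f = -81x^2 - 108x
(4([D, θ])) S_{-3} f = -324x^2 - 432x
S_{-3/2} (4([D, θ])) S_{-3} f = -729x^2 + 648x
J (4([D, θ])) S_{-3} f = -108x^3 - 216x^2
(S_{-3/2} + J) (4([D, θ])) S_{-3} f = -108x^3 - 945x^2 + 648x
(-2(S_{-3/2} + J)) (4([D, θ])) S_{-3} f = 216x^3 + 1890x^2 - 1296x

g(x) = 216x^3 + 1890x^2 - 1296x


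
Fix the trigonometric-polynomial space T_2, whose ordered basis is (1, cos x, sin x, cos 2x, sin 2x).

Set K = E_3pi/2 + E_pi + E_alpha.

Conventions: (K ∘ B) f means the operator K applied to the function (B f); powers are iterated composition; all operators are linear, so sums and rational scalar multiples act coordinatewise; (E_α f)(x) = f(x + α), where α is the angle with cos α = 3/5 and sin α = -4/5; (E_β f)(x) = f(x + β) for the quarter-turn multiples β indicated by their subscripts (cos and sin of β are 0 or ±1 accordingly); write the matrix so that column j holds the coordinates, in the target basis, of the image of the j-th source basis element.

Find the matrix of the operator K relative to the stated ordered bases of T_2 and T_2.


the matrix is [[3, 0, 0, 0, 0]; [0, -2/5, -9/5, 0, 0]; [0, 9/5, -2/5, 0, 0]; [0, 0, 0, -7/25, -24/25]; [0, 0, 0, 24/25, -7/25]] (rows listed top to bottom)

image of 1: 3
image of cos x: -(2/5)cos x + (9/5)sin x
image of sin x: -(9/5)cos x - (2/5)sin x
image of cos 2x: -(7/25)cos 2x + (24/25)sin 2x
image of sin 2x: -(24/25)cos 2x - (7/25)sin 2x
each image's coordinates form column j of the matrix


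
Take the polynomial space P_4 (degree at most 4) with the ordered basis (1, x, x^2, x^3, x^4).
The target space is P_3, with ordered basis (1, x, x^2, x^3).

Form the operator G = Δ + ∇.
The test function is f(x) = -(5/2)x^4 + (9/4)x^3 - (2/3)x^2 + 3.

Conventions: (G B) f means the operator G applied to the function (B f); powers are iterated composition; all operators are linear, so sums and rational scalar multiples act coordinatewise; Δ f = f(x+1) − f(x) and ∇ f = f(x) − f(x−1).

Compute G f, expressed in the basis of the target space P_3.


Δ f = -10x^3 - (33/4)x^2 - (55/12)x - 11/12
∇ f = -10x^3 + (87/4)x^2 - (217/12)x + 65/12
(Δ + ∇) f = -20x^3 + (27/2)x^2 - (68/3)x + 9/2

g(x) = -20x^3 + (27/2)x^2 - (68/3)x + 9/2


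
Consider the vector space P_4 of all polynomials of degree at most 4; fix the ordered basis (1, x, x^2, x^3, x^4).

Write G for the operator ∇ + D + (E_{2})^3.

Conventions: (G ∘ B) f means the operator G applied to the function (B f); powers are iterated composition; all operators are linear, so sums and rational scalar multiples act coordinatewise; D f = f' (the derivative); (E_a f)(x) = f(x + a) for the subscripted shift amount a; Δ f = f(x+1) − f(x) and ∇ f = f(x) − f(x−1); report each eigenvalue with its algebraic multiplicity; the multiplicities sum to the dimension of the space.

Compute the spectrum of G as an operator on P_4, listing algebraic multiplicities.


image of 1: 1
image of x: x + 8
image of x^2: x^2 + 16x + 35
image of x^3: x^3 + 24x^2 + 105x + 217
image of x^4: x^4 + 32x^3 + 210x^2 + 868x + 1295
the matrix is upper triangular; its diagonal is (1, 1, 1, 1, 1)
for a triangular matrix the eigenvalues are the diagonal entries, with algebraic multiplicity their repetition count

λ = 1 (multiplicity 5)


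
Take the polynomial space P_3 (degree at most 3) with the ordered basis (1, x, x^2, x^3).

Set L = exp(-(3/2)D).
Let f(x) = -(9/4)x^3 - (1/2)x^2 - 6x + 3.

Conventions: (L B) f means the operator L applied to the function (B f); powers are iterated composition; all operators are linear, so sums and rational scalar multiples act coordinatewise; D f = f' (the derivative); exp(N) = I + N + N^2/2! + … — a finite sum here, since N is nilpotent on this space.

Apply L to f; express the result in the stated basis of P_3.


the image equals g(x) = -(9/4)x^3 + (77/8)x^2 - (315/16)x + 591/32

order-1 term: (81/8)x^2 + (3/2)x + 9
order-2 term: -(243/16)x - 9/8
order-3 term: 243/32
the series for exp(-(3/2)D) f terminates at order 3
exp(-(3/2)D) f = -(9/4)x^3 + (77/8)x^2 - (315/16)x + 591/32


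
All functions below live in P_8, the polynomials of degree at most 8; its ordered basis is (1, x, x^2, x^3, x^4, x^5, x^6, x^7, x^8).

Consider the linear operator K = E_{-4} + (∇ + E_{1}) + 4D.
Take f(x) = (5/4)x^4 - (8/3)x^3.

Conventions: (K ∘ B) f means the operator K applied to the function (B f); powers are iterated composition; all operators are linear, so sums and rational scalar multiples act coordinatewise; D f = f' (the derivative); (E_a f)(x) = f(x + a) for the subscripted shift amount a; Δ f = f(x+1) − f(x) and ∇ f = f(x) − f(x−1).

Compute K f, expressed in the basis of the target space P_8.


g(x) = (5/2)x^4 + (14/3)x^3 + 104x^2 - 438x + 1456/3

E_{-4} f = (5/4)x^4 - (68/3)x^3 + 152x^2 - 448x + 1472/3
∇ f = 5x^3 - (31/2)x^2 + 13x - 47/12
E_{1} f = (5/4)x^4 + (7/3)x^3 - (1/2)x^2 - 3x - 17/12
(∇ + E_{1}) f = (5/4)x^4 + (22/3)x^3 - 16x^2 + 10x - 16/3
D f = 5x^3 - 8x^2
(4D) f = 20x^3 - 32x^2
(E_{-4} + (∇ + E_{1}) + 4D) f = (5/2)x^4 + (14/3)x^3 + 104x^2 - 438x + 1456/3


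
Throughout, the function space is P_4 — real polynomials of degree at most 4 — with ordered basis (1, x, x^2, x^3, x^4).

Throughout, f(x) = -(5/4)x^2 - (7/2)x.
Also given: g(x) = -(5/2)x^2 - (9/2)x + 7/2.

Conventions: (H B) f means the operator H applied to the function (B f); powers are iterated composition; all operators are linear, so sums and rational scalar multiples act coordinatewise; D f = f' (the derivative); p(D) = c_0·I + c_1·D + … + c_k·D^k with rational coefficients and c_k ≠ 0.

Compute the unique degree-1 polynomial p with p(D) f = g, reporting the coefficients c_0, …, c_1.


D^0 f = -(5/4)x^2 - (7/2)x
D^1 f = -(5/2)x - 7/2
matching coefficients of g against c_0 f + c_1 Df + … from the top degree down determines the c_i
solution: c_0 = 2, c_1 = -1

p(D) = 2·I − D, i.e. c_0 = 2, c_1 = -1


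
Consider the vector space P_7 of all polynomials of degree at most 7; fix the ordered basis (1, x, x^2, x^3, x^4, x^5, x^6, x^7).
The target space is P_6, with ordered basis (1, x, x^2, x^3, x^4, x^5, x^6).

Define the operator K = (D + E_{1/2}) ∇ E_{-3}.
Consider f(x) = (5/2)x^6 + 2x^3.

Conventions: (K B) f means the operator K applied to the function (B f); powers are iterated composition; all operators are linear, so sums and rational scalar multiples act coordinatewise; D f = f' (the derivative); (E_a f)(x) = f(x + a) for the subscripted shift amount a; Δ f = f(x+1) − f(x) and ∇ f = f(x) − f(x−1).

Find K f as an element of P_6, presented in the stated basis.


E_{-3} f = (5/2)x^6 - 45x^5 + (675/2)x^4 - 1348x^3 + (6039/2)x^2 - 3591x + 3537/2
∇ E_{-3} f = 15x^5 - (525/2)x^4 + 1850x^3 - (13113/2)x^2 + 11673x - 16687/2
D (∇ E_{-3}) f = 75x^4 - 1050x^3 + 5550x^2 - 13113x + 11673
E_{1/2} (∇ E_{-3}) f = 15x^5 - 225x^4 + (2725/2)x^3 - (8313/2)x^2 + (102039/16)x - 62893/16
(D + E_{1/2}) (∇ E_{-3}) f = 15x^5 - 150x^4 + (625/2)x^3 + (2787/2)x^2 - (107769/16)x + 123875/16

g(x) = 15x^5 - 150x^4 + (625/2)x^3 + (2787/2)x^2 - (107769/16)x + 123875/16


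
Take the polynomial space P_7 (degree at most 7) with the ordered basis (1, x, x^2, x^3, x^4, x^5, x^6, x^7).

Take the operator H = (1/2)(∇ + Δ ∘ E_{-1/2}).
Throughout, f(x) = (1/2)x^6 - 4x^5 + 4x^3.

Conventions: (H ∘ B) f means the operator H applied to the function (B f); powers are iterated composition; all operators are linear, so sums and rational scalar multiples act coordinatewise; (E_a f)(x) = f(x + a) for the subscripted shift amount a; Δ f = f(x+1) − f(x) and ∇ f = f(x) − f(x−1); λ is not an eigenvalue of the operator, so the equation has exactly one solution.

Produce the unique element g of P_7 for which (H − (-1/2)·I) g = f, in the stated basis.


the image equals g(x) = x^6 - 20x^5 + 215x^4 - 1937x^3 + 13177x^2 - (477603/8)x + 540945/4

write g with unknown coordinates in the stated basis and equate coefficients in (H − (-1/2)·I) g = f
solving from the highest basis element down gives g = x^6 - 20x^5 + 215x^4 - 1937x^3 + 13177x^2 - (477603/8)x + 540945/4
check: H g = 6x^5 - (215/2)x^4 + (1945/2)x^3 - (13177/2)x^2 + (477603/16)x - 540945/8
so H g − (-1/2)·g = (1/2)x^6 - 4x^5 + 4x^3 = f ✓


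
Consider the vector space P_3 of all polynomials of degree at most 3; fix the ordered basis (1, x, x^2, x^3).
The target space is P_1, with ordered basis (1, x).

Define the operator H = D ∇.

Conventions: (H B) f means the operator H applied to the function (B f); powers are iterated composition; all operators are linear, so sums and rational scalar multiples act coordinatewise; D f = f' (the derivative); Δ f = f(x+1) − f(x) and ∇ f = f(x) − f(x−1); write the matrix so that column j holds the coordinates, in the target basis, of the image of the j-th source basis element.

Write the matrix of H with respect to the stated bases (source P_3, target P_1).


the matrix is [[0, 0, 2, -3]; [0, 0, 0, 6]] (rows listed top to bottom)

image of 1: 0
image of x: 0
image of x^2: 2
image of x^3: 6x - 3
each image's coordinates form column j of the matrix


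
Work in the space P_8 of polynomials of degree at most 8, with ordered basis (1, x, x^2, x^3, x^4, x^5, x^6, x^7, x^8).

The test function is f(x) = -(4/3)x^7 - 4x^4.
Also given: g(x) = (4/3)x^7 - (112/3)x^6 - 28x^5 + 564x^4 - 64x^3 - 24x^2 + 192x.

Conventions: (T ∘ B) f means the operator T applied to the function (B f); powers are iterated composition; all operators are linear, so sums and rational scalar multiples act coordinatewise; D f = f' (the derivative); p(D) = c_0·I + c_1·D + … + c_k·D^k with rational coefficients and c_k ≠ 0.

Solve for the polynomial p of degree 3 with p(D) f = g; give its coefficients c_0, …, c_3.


p(D) = -I + 4·D + (1/2)·D^2 − 2·D^3, i.e. c_0 = -1, c_1 = 4, c_2 = 1/2, c_3 = -2

D^0 f = -(4/3)x^7 - 4x^4
D^1 f = -(28/3)x^6 - 16x^3
D^2 f = -56x^5 - 48x^2
D^3 f = -280x^4 - 96x
matching coefficients of g against c_0 f + c_1 Df + … from the top degree down determines the c_i
solution: c_0 = -1, c_1 = 4, c_2 = 1/2, c_3 = -2


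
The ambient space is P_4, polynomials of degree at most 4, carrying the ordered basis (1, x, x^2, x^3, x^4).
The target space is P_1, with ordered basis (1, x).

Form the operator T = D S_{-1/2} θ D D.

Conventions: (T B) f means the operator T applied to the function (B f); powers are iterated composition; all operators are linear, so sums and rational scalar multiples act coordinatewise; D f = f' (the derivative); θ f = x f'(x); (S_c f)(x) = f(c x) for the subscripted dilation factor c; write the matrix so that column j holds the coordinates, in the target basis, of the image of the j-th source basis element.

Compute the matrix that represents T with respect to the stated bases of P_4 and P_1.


image of 1: 0
image of x: 0
image of x^2: 0
image of x^3: -3
image of x^4: 12x
each image's coordinates form column j of the matrix

the matrix is [[0, 0, 0, -3, 0]; [0, 0, 0, 0, 12]] (rows listed top to bottom)


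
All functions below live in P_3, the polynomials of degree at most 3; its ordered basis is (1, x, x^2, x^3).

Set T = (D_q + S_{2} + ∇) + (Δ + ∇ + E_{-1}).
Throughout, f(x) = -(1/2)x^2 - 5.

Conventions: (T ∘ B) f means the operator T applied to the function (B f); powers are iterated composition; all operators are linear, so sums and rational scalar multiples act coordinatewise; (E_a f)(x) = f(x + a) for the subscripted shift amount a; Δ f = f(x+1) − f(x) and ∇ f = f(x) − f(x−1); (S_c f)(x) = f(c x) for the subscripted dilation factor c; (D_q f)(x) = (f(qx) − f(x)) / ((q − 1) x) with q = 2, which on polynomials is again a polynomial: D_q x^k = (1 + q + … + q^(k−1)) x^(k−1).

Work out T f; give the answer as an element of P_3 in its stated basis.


D_q f = -(3/2)x
S_{2} f = -2x^2 - 5
∇ f = -x + 1/2
(D_q + S_{2} + ∇) f = -2x^2 - (5/2)x - 9/2
Δ f = -x - 1/2
∇ f = -x + 1/2
E_{-1} f = -(1/2)x^2 + x - 11/2
(Δ + ∇ + E_{-1}) f = -(1/2)x^2 - x - 11/2
((D_q + S_{2} + ∇) + (Δ + ∇ + E_{-1})) f = -(5/2)x^2 - (7/2)x - 10

g(x) = -(5/2)x^2 - (7/2)x - 10


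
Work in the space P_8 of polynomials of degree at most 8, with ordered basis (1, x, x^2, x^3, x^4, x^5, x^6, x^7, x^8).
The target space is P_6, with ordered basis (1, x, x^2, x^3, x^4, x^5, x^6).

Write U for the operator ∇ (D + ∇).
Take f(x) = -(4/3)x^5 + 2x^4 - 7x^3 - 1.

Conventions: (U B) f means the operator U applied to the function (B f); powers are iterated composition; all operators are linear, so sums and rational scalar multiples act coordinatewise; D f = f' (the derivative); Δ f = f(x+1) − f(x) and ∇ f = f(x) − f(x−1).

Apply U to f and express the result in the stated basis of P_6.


D f = -(20/3)x^4 + 8x^3 - 21x^2
∇ f = -(20/3)x^4 + (64/3)x^3 - (139/3)x^2 + (107/3)x - 31/3
(D + ∇) f = -(40/3)x^4 + (88/3)x^3 - (202/3)x^2 + (107/3)x - 31/3
∇ (D + ∇) f = -(160/3)x^3 + 168x^2 - 276x + 437/3

the image equals g(x) = -(160/3)x^3 + 168x^2 - 276x + 437/3


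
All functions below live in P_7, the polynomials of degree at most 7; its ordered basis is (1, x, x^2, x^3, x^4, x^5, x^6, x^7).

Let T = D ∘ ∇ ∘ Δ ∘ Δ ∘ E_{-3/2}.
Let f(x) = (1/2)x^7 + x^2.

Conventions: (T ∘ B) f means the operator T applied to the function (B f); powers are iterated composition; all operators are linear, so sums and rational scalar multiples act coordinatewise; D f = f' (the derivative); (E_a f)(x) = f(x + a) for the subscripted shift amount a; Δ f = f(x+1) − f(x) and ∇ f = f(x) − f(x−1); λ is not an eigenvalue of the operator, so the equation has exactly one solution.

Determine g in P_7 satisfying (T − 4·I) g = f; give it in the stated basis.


write g with unknown coordinates in the stated basis and equate coefficients in (T − 4·I) g = f
solving from the highest basis element down gives g = -(1/8)x^7 - (105/4)x^3 + (157/2)x^2 - (1575/16)x + 735/16
check: T g = -105x^3 + 315x^2 - (1575/4)x + 735/4
so T g − 4·g = (1/2)x^7 + x^2 = f ✓

the image equals g(x) = -(1/8)x^7 - (105/4)x^3 + (157/2)x^2 - (1575/16)x + 735/16


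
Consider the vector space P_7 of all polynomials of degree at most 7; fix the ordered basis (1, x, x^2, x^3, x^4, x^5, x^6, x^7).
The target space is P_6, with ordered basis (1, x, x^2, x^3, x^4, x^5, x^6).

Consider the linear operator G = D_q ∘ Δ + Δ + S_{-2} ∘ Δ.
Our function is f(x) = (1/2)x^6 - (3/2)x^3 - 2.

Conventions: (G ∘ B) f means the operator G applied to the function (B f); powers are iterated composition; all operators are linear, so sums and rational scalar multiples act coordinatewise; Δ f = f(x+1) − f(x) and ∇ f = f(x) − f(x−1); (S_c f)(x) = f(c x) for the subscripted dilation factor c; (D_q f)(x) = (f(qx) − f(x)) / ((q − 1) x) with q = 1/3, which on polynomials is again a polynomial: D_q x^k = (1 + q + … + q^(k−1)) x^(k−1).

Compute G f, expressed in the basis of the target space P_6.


the result is g(x) = -93x^5 + (7127/54)x^4 - (530/9)x^3 + (265/9)x^2 + (11/2)x - 7/2

Δ f = 3x^5 + (15/2)x^4 + 10x^3 + 3x^2 - (3/2)x - 1
D_q Δ f = (121/27)x^4 + (100/9)x^3 + (130/9)x^2 + 4x - 3/2
Δ f = 3x^5 + (15/2)x^4 + 10x^3 + 3x^2 - (3/2)x - 1
Δ f = 3x^5 + (15/2)x^4 + 10x^3 + 3x^2 - (3/2)x - 1
S_{-2} Δ f = -96x^5 + 120x^4 - 80x^3 + 12x^2 + 3x - 1
(D_q ∘ Δ + Δ + S_{-2} ∘ Δ) f = -93x^5 + (7127/54)x^4 - (530/9)x^3 + (265/9)x^2 + (11/2)x - 7/2


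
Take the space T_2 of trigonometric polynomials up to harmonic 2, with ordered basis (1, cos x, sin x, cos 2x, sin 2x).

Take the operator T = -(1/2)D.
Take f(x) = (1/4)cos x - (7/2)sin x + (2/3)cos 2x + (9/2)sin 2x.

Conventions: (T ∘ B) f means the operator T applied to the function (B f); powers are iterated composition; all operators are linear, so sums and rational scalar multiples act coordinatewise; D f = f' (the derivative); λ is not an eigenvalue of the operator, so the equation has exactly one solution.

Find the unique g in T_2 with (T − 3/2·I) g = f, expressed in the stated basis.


g(x) = -(17/20)cos x + (41/20)sin x + (14/13)cos 2x - (89/39)sin 2x

write g with unknown coordinates in the stated basis and equate coefficients in (T − 3/2·I) g = f
solving from the highest basis element down gives g = -(17/20)cos x + (41/20)sin x + (14/13)cos 2x - (89/39)sin 2x
check: T g = -(41/40)cos x - (17/40)sin x + (89/39)cos 2x + (14/13)sin 2x
so T g − 3/2·g = (1/4)cos x - (7/2)sin x + (2/3)cos 2x + (9/2)sin 2x = f ✓


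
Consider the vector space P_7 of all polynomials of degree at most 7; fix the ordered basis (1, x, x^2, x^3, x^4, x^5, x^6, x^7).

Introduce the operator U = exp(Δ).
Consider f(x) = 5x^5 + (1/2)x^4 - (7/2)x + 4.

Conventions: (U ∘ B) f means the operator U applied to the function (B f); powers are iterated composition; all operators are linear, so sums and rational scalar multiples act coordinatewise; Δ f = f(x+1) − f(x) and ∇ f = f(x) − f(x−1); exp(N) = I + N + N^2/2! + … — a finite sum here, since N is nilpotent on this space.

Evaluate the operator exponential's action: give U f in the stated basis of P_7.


the image equals g(x) = 5x^5 + (51/2)x^4 + 102x^3 + 256x^2 + (763/2)x + 268

order-1 term: 25x^4 + 52x^3 + 53x^2 + 27x + 2
order-2 term: 50x^3 + 153x^2 + 181x + 157/2
order-3 term: 50x^2 + 152x + 128
order-4 term: 25x + 101/2
order-5 term: 5
the series for exp(Δ) f terminates at order 5
exp(Δ) f = 5x^5 + (51/2)x^4 + 102x^3 + 256x^2 + (763/2)x + 268


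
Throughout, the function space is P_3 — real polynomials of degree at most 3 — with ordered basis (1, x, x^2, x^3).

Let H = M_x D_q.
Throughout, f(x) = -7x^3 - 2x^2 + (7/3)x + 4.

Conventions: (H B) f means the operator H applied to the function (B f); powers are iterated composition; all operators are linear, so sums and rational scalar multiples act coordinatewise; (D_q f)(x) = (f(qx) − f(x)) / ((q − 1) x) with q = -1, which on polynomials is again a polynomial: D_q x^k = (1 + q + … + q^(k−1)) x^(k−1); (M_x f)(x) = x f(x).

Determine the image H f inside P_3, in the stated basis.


D_q f = -7x^2 + 7/3
M_x D_q f = -7x^3 + (7/3)x

the result is g(x) = -7x^3 + (7/3)x


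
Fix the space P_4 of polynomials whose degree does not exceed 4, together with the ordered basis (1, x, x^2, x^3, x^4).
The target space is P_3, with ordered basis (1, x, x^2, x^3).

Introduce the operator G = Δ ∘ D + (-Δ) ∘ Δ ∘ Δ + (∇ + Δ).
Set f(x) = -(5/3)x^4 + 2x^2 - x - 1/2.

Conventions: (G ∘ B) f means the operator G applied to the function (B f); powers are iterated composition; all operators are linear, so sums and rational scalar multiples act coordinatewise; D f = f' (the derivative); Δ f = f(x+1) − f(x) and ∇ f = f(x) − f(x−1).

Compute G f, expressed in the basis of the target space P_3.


g(x) = -(40/3)x^3 - 20x^2 + (44/3)x + 166/3

D f = -(20/3)x^3 + 4x - 1
Δ D f = -20x^2 - 20x - 8/3
Δ f = -(20/3)x^3 - 10x^2 - (8/3)x - 2/3
Δ Δ f = -20x^2 - 40x - 58/3
Δ Δ Δ f = -40x - 60
(-Δ) Δ Δ f = 40x + 60
∇ f = -(20/3)x^3 + 10x^2 - (8/3)x - 4/3
Δ f = -(20/3)x^3 - 10x^2 - (8/3)x - 2/3
(∇ + Δ) f = -(40/3)x^3 - (16/3)x - 2
(Δ ∘ D + (-Δ) ∘ Δ ∘ Δ + (∇ + Δ)) f = -(40/3)x^3 - 20x^2 + (44/3)x + 166/3


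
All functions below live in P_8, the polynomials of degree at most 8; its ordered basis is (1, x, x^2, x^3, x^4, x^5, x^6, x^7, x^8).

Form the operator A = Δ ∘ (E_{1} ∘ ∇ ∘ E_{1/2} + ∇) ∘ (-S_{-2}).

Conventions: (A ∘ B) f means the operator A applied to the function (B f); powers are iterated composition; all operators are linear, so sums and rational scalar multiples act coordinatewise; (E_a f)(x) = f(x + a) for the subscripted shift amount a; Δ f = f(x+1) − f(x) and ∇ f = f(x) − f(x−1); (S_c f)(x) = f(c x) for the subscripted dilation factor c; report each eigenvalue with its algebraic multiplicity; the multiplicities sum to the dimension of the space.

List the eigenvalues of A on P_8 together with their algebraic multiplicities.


λ = 0 (multiplicity 9)

image of 1: 0
image of x: 0
image of x^2: -16
image of x^3: 96x + 72
image of x^4: -384x^2 - 576x - 496
image of x^5: 1280x^3 + 2880x^2 + 4960x + 2640
image of x^6: -3840x^4 - 11520x^3 - 29760x^2 - 31680x - 14296
image of x^7: 10752x^5 + 40320x^4 + 138880x^3 + 221760x^2 + 200144x + 73752
image of x^8: -28672x^6 - 129024x^5 - 555520x^4 - 1182720x^3 - 1601152x^2 - 1180032x - 378016
the matrix is upper triangular; its diagonal is (0, 0, 0, 0, 0, 0, 0, 0, 0)
for a triangular matrix the eigenvalues are the diagonal entries, with algebraic multiplicity their repetition count


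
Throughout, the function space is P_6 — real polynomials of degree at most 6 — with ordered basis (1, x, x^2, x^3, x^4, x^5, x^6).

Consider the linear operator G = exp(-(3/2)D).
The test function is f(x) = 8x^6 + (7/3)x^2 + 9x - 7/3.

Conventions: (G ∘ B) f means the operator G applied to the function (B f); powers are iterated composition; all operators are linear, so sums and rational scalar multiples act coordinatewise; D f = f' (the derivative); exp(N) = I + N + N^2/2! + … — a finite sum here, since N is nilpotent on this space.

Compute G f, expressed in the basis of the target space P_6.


order-1 term: -72x^5 - 7x - 27/2
order-2 term: 270x^4 + 21/4
order-3 term: -540x^3
order-4 term: (1215/2)x^2
order-5 term: -(729/2)x
order-6 term: 729/8
the series for exp(-(3/2)D) f terminates at order 6
exp(-(3/2)D) f = 8x^6 - 72x^5 + 270x^4 - 540x^3 + (3659/6)x^2 - (725/2)x + 1933/24

g(x) = 8x^6 - 72x^5 + 270x^4 - 540x^3 + (3659/6)x^2 - (725/2)x + 1933/24


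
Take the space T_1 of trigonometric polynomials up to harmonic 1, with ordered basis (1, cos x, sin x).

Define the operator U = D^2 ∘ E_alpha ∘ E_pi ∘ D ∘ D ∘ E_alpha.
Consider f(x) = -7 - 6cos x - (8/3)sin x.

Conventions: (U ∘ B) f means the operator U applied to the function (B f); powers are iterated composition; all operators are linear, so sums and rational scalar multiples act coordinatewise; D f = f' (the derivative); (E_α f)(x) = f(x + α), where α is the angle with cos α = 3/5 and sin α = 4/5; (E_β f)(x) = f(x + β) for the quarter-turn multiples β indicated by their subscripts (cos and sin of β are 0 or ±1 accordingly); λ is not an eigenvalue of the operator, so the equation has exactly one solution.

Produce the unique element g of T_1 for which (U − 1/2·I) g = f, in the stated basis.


write g with unknown coordinates in the stated basis and equate coefficients in (U − 1/2·I) g = f
solving from the highest basis element down gives g = 14 - (124/97)cos x + (1904/291)sin x
check: U g = -(644/97)cos x + (176/291)sin x
so U g − 1/2·g = -7 - 6cos x - (8/3)sin x = f ✓

g(x) = 14 - (124/97)cos x + (1904/291)sin x


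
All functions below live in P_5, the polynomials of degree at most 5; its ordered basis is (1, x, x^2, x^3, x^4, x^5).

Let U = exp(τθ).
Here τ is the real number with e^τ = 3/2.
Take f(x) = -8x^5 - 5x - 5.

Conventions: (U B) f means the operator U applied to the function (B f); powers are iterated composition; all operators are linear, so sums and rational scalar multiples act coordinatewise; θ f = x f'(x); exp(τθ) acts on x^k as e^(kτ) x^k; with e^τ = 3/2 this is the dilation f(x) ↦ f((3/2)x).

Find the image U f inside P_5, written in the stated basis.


the result is g(x) = -(243/4)x^5 - (15/2)x - 5

exp(τθ) x^k = e^(kτ) x^k; with e^τ = 3/2 this sends x^k to (3/2)^k x^k
x ↦ 3/2 x
x^5 ↦ 243/32 x^5
applying this coordinatewise to f: exp(τθ) f = -(243/4)x^5 - (15/2)x - 5


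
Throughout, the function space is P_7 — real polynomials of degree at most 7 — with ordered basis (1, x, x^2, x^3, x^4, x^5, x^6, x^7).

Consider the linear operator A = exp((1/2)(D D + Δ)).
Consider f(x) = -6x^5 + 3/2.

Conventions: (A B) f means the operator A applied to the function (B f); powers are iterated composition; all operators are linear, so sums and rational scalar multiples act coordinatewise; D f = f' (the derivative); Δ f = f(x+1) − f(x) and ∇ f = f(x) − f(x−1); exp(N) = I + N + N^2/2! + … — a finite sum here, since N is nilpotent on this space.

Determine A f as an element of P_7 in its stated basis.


order-1 term: -15x^4 - 90x^3 - 30x^2 - 15x - 3
order-2 term: -15x^3 - 135x^2 - (465/2)x - 105/2
order-3 term: -(15/2)x^2 - (135/2)x - 435/4
order-4 term: -(15/8)x - 45/4
order-5 term: -3/16
the series for exp((1/2)(D D + Δ)) f terminates at order 5
exp((1/2)(D D + Δ)) f = -6x^5 - 15x^4 - 105x^3 - (345/2)x^2 - (2535/8)x - 2787/16

the result is g(x) = -6x^5 - 15x^4 - 105x^3 - (345/2)x^2 - (2535/8)x - 2787/16


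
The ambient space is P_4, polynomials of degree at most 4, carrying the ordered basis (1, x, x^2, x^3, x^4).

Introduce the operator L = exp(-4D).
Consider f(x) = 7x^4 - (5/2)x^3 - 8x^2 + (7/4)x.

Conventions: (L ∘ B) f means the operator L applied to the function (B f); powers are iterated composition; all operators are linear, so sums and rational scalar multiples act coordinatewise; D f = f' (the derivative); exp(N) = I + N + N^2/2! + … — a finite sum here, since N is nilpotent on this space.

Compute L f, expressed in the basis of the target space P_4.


order-1 term: -112x^3 + 30x^2 + 64x - 7
order-2 term: 672x^2 - 120x - 128
order-3 term: -1792x + 160
order-4 term: 1792
the series for exp(-4D) f terminates at order 4
exp(-4D) f = 7x^4 - (229/2)x^3 + 694x^2 - (7385/4)x + 1817

the image equals g(x) = 7x^4 - (229/2)x^3 + 694x^2 - (7385/4)x + 1817
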